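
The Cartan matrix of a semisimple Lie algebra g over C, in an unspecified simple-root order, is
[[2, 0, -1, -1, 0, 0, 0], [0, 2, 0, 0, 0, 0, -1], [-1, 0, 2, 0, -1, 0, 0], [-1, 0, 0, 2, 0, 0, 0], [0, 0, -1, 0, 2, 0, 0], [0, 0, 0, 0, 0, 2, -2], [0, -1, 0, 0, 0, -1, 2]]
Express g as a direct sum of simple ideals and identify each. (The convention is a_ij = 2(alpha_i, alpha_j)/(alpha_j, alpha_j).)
The diagram associated to this matrix has two connected components: the simple roots {alpha_1, alpha_3, alpha_4, alpha_5} form a chain of 4 nodes with single edges (A_4), and {alpha_2, alpha_6, alpha_7} form a chain of 3 nodes with a double edge at one end; the terminal node there is the unique long simple root (C_3). A semisimple Lie algebra decomposes uniquely as the direct sum of simple ideals, one per connected component of its Dynkin diagram, so g ≅ A_4 ⊕ C_3 (dimension 24 + 21 = 45).

A_4 + C_3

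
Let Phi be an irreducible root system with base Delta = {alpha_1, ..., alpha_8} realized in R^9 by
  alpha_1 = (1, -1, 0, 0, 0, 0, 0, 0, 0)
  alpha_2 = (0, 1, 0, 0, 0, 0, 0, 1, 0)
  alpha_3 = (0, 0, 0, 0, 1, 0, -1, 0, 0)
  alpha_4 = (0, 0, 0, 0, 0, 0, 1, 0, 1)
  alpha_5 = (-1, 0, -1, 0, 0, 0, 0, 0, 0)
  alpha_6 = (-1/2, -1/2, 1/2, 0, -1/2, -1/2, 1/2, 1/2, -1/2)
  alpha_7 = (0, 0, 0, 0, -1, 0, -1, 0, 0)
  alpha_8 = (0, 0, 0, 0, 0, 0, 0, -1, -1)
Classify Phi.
Compute the Cartan integers a_ij = 2(alpha_i, alpha_j)/(alpha_j, alpha_j); the resulting 8x8 Cartan matrix is
[[2, -1, 0, 0, -1, 0, 0, 0], [-1, 2, 0, 0, 0, 0, 0, -1], [0, 0, 2, -1, 0, -1, 0, 0], [0, 0, -1, 2, 0, 0, -1, -1], [-1, 0, 0, 0, 2, 0, 0, 0], [0, 0, -1, 0, 0, 2, 0, 0], [0, 0, 0, -1, 0, 0, 2, 0], [0, -1, 0, -1, 0, 0, 0, 2]].
All simple roots have the same length, so the diagram is simply laced. The associated Dynkin diagram is a chain of 7 nodes with one extra node attached to the third node from one end (E_8), so the type is E_8.

type E_8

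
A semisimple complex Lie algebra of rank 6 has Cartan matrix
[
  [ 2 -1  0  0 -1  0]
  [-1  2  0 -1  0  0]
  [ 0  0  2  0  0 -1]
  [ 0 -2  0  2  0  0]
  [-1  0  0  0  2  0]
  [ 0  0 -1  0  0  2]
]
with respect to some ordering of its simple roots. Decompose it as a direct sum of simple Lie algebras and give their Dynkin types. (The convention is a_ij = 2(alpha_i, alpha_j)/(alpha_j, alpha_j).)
A_2 (sl(3)) ⊕ C_4 (sp(8))

The diagram associated to this matrix has two connected components: the simple roots {alpha_3, alpha_6} form a chain of 2 nodes with single edges (A_2), and {alpha_1, alpha_2, alpha_4, alpha_5} form a chain of 4 nodes with a double edge at one end; the terminal node there is the unique long simple root (C_4). A semisimple Lie algebra decomposes uniquely as the direct sum of simple ideals, one per connected component of its Dynkin diagram, so g ≅ A_2 ⊕ C_4 (dimension 8 + 36 = 44).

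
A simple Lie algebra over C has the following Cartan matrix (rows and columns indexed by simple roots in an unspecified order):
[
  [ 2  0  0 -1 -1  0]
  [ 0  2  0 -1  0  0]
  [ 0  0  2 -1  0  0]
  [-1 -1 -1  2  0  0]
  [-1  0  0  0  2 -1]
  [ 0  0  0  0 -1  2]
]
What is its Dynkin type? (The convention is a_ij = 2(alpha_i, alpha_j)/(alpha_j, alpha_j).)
D_6

The matrix has rank 6 with 2's on the diagonal. Reading the off-diagonal entries as Dynkin edges (a single edge where a_ij = a_ji = -1; a double or triple edge where a_ij * a_ji = 2 or 3), the diagram is a chain of 4 nodes with a fork of two nodes at one end (D_6). One simple-root ordering that puts it in standard form is (alpha_6, alpha_5, alpha_1, alpha_4, alpha_3, alpha_2). So the algebra is type D_6, i.e. so(12).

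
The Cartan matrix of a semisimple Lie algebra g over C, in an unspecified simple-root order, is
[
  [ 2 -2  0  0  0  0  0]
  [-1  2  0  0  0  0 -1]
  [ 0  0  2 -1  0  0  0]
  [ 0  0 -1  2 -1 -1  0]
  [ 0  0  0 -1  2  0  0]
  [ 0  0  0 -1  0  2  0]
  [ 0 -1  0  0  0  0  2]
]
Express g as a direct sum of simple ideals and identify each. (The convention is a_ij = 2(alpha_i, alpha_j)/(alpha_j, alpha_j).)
C_3 (sp(6)) + D_4 (so(8))

The diagram associated to this matrix has two connected components: the simple roots {alpha_1, alpha_2, alpha_7} form a chain of 3 nodes with a double edge at one end; the terminal node there is the unique long simple root (C_3), and {alpha_3, alpha_4, alpha_5, alpha_6} form a chain of 2 nodes with a fork of two nodes at one end (D_4). A semisimple Lie algebra decomposes uniquely as the direct sum of simple ideals, one per connected component of its Dynkin diagram, so g ≅ C_3 ⊕ D_4 (dimension 21 + 28 = 49).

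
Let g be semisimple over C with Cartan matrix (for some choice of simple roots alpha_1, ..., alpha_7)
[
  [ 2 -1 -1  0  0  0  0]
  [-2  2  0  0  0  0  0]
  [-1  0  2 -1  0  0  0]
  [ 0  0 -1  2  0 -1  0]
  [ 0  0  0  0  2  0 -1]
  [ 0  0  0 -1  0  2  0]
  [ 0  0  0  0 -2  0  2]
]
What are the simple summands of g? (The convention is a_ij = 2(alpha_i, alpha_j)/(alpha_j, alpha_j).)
B_2 (so(5)) ⊕ C_5 (sp(10))

The diagram associated to this matrix has two connected components: the simple roots {alpha_5, alpha_7} form a chain of 2 nodes with a double edge at one end; the terminal node there is the unique short simple root (B_2), and {alpha_1, alpha_2, alpha_3, alpha_4, alpha_6} form a chain of 5 nodes with a double edge at one end; the terminal node there is the unique long simple root (C_5). A semisimple Lie algebra decomposes uniquely as the direct sum of simple ideals, one per connected component of its Dynkin diagram, so g ≅ B_2 ⊕ C_5 (dimension 10 + 55 = 65).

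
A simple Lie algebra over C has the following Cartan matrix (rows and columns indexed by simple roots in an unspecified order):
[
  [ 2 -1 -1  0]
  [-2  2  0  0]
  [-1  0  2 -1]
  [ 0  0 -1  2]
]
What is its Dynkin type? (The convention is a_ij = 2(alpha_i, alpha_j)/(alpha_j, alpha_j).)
The matrix has rank 4 with 2's on the diagonal. Reading the off-diagonal entries as Dynkin edges (a single edge where a_ij = a_ji = -1; a double or triple edge where a_ij * a_ji = 2 or 3), the diagram is a chain of 4 nodes with a double edge at one end; the terminal node there is the unique long simple root (C_4). One simple-root ordering that puts it in standard form is (alpha_4, alpha_3, alpha_1, alpha_2). So the algebra is type C_4, i.e. sp(8).

C_4 (sp(8))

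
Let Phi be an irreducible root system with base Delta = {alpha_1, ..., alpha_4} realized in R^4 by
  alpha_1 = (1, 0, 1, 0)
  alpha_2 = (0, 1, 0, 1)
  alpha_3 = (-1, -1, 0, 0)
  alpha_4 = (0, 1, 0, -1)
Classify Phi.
D_4

Compute the Cartan integers a_ij = 2(alpha_i, alpha_j)/(alpha_j, alpha_j); the resulting 4x4 Cartan matrix is
[[2, 0, -1, 0], [0, 2, -1, 0], [-1, -1, 2, -1], [0, 0, -1, 2]].
All simple roots have the same length, so the diagram is simply laced. The associated Dynkin diagram is a chain of 2 nodes with a fork of two nodes at one end (D_4), so the type is D_4 (the algebra so(8)).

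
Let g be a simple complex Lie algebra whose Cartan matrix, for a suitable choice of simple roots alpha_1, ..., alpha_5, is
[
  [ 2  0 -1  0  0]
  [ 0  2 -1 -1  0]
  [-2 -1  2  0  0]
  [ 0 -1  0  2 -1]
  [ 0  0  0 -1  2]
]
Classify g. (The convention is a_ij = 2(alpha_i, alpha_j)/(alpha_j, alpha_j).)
The matrix has rank 5 with 2's on the diagonal. Reading the off-diagonal entries as Dynkin edges (a single edge where a_ij = a_ji = -1; a double or triple edge where a_ij * a_ji = 2 or 3), the diagram is a chain of 5 nodes with a double edge at one end; the terminal node there is the unique short simple root (B_5). One simple-root ordering that puts it in standard form is (alpha_5, alpha_4, alpha_2, alpha_3, alpha_1). So the algebra is type B_5, i.e. so(11).

B5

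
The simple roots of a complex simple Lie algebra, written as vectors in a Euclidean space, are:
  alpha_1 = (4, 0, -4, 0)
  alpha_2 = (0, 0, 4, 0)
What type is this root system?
Compute the Cartan integers a_ij = 2(alpha_i, alpha_j)/(alpha_j, alpha_j); the resulting 2x2 Cartan matrix is
[[2, -2], [-1, 2]].
The roots have two lengths (squared-length ratio 2:1); the short ones are alpha_{2}. The associated Dynkin diagram is a chain of 2 nodes with a double edge at one end; the terminal node there is the unique short simple root (B_2), so the type is B_2 (the algebra so(5)).

B2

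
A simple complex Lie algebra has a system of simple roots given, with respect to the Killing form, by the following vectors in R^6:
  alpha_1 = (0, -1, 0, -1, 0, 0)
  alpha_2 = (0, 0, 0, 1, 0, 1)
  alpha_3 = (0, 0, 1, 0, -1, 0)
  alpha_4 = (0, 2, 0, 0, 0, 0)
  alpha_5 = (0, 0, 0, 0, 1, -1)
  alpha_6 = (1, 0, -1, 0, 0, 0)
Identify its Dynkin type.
C_6 (sp(12))

Compute the Cartan integers a_ij = 2(alpha_i, alpha_j)/(alpha_j, alpha_j); the resulting 6x6 Cartan matrix is
[[2, -1, 0, -1, 0, 0], [-1, 2, 0, 0, -1, 0], [0, 0, 2, 0, -1, -1], [-2, 0, 0, 2, 0, 0], [0, -1, -1, 0, 2, 0], [0, 0, -1, 0, 0, 2]].
The roots have two lengths (squared-length ratio 2:1); the short ones are alpha_{1,2,3,5,6}. The associated Dynkin diagram is a chain of 6 nodes with a double edge at one end; the terminal node there is the unique long simple root (C_6), so the type is C_6 (the algebra sp(12)).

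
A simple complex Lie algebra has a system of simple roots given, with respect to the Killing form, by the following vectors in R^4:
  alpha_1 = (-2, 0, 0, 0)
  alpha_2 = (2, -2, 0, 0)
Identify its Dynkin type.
Compute the Cartan integers a_ij = 2(alpha_i, alpha_j)/(alpha_j, alpha_j); the resulting 2x2 Cartan matrix is
[[2, -1], [-2, 2]].
The roots have two lengths (squared-length ratio 2:1); the short ones are alpha_{1}. The associated Dynkin diagram is a chain of 2 nodes with a double edge at one end; the terminal node there is the unique short simple root (B_2), so the type is B_2 (the algebra so(5)).

B_2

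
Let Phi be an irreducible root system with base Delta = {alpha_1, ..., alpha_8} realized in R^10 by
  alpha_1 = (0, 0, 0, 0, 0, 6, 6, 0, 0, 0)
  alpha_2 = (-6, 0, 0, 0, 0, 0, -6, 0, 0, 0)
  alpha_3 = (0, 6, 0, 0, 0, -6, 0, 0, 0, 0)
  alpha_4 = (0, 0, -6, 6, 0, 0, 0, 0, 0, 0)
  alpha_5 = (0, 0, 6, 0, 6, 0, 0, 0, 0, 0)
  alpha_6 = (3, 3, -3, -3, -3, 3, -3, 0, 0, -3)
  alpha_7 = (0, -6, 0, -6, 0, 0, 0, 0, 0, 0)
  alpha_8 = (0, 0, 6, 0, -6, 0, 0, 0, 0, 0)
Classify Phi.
Compute the Cartan integers a_ij = 2(alpha_i, alpha_j)/(alpha_j, alpha_j); the resulting 8x8 Cartan matrix is
[[2, -1, -1, 0, 0, 0, 0, 0], [-1, 2, 0, 0, 0, 0, 0, 0], [-1, 0, 2, 0, 0, 0, -1, 0], [0, 0, 0, 2, -1, 0, -1, -1], [0, 0, 0, -1, 2, -1, 0, 0], [0, 0, 0, 0, -1, 2, 0, 0], [0, 0, -1, -1, 0, 0, 2, 0], [0, 0, 0, -1, 0, 0, 0, 2]].
All simple roots have the same length, so the diagram is simply laced. The associated Dynkin diagram is a chain of 7 nodes with one extra node attached to the third node from one end (E_8), so the type is E_8.

E_8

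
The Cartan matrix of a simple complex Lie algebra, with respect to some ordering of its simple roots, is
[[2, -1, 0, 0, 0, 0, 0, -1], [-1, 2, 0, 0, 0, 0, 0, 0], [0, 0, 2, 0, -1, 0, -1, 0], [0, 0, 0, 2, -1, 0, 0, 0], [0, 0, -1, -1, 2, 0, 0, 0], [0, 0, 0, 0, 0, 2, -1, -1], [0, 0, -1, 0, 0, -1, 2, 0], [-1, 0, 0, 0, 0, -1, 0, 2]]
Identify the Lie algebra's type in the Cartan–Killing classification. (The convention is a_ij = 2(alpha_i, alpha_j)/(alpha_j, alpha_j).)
The matrix has rank 8 with 2's on the diagonal. Reading the off-diagonal entries as Dynkin edges (a single edge where a_ij = a_ji = -1; a double or triple edge where a_ij * a_ji = 2 or 3), the diagram is a chain of 8 nodes with single edges (A_8). One simple-root ordering that puts it in standard form is (alpha_4, alpha_5, alpha_3, alpha_7, alpha_6, alpha_8, alpha_1, alpha_2). So the algebra is type A_8, i.e. sl(9).

A8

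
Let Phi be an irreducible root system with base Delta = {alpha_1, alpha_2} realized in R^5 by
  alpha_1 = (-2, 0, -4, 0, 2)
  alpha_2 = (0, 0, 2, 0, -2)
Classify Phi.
Compute the Cartan integers a_ij = 2(alpha_i, alpha_j)/(alpha_j, alpha_j); the resulting 2x2 Cartan matrix is
[[2, -3], [-1, 2]].
The roots have two lengths (squared-length ratio 3:1); the short ones are alpha_{2}. The associated Dynkin diagram is two nodes joined by a triple edge (G_2), so the type is G_2.

G2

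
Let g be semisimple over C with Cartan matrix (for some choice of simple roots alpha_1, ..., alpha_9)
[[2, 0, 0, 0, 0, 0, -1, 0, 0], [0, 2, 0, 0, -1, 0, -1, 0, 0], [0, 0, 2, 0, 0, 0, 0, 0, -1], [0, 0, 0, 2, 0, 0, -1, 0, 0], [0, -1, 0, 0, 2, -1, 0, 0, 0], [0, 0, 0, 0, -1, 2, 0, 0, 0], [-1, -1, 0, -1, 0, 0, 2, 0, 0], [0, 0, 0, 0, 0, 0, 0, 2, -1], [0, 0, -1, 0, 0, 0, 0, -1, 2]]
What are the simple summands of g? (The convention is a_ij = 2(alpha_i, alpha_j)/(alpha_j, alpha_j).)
type A_3 + type D_6

The diagram associated to this matrix has two connected components: the simple roots {alpha_3, alpha_8, alpha_9} form a chain of 3 nodes with single edges (A_3), and {alpha_1, alpha_2, alpha_4, alpha_5, alpha_6, alpha_7} form a chain of 4 nodes with a fork of two nodes at one end (D_6). A semisimple Lie algebra decomposes uniquely as the direct sum of simple ideals, one per connected component of its Dynkin diagram, so g ≅ A_3 ⊕ D_6 (dimension 15 + 66 = 81).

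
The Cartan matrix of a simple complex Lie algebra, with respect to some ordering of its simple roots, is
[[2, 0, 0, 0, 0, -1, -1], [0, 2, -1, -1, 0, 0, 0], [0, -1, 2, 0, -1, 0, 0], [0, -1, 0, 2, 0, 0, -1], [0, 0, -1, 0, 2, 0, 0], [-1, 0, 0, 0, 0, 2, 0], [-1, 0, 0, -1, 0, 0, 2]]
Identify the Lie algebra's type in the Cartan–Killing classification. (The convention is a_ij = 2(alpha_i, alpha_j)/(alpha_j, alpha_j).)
A_7 (sl(8))

The matrix has rank 7 with 2's on the diagonal. Reading the off-diagonal entries as Dynkin edges (a single edge where a_ij = a_ji = -1; a double or triple edge where a_ij * a_ji = 2 or 3), the diagram is a chain of 7 nodes with single edges (A_7). One simple-root ordering that puts it in standard form is (alpha_6, alpha_1, alpha_7, alpha_4, alpha_2, alpha_3, alpha_5). So the algebra is type A_7, i.e. sl(8).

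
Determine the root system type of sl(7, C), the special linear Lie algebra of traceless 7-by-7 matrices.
This is sl(7), which has dimension 7^2 - 1 = 48 and rank 7 - 1 = 6 (a Cartan subalgebra is the diagonal traceless matrices). In the classification of classical Lie algebras, the special linear algebra sl(n+1) has type A_n; here n = 6, so the Dynkin diagram is a chain of 6 nodes with single edges (A_6). Hence the type is A_6.

A_6 (sl(7))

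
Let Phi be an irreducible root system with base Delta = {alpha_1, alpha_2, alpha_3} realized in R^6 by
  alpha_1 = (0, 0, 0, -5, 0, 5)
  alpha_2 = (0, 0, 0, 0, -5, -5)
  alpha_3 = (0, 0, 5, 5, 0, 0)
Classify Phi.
A3

Compute the Cartan integers a_ij = 2(alpha_i, alpha_j)/(alpha_j, alpha_j); the resulting 3x3 Cartan matrix is
[[2, -1, -1], [-1, 2, 0], [-1, 0, 2]].
All simple roots have the same length, so the diagram is simply laced. The associated Dynkin diagram is a chain of 3 nodes with single edges (A_3), so the type is A_3 (the algebra sl(4)).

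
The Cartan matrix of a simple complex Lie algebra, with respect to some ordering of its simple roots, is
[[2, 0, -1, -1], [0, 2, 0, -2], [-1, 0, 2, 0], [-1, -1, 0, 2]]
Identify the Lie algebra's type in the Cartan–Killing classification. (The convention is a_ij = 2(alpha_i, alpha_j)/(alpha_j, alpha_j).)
The matrix has rank 4 with 2's on the diagonal. Reading the off-diagonal entries as Dynkin edges (a single edge where a_ij = a_ji = -1; a double or triple edge where a_ij * a_ji = 2 or 3), the diagram is a chain of 4 nodes with a double edge at one end; the terminal node there is the unique long simple root (C_4). One simple-root ordering that puts it in standard form is (alpha_3, alpha_1, alpha_4, alpha_2). So the algebra is type C_4, i.e. sp(8).

C4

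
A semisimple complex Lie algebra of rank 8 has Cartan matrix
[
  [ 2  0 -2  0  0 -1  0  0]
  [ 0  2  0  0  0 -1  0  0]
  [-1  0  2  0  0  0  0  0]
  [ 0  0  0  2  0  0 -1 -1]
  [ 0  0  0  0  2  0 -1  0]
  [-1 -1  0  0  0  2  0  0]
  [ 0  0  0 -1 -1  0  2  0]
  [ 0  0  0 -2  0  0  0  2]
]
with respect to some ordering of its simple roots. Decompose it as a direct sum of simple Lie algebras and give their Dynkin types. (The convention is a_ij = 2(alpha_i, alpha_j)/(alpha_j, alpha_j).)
B4 + C4

The diagram associated to this matrix has two connected components: the simple roots {alpha_1, alpha_2, alpha_3, alpha_6} form a chain of 4 nodes with a double edge at one end; the terminal node there is the unique short simple root (B_4), and {alpha_4, alpha_5, alpha_7, alpha_8} form a chain of 4 nodes with a double edge at one end; the terminal node there is the unique long simple root (C_4). A semisimple Lie algebra decomposes uniquely as the direct sum of simple ideals, one per connected component of its Dynkin diagram, so g ≅ B_4 ⊕ C_4 (dimension 36 + 36 = 72).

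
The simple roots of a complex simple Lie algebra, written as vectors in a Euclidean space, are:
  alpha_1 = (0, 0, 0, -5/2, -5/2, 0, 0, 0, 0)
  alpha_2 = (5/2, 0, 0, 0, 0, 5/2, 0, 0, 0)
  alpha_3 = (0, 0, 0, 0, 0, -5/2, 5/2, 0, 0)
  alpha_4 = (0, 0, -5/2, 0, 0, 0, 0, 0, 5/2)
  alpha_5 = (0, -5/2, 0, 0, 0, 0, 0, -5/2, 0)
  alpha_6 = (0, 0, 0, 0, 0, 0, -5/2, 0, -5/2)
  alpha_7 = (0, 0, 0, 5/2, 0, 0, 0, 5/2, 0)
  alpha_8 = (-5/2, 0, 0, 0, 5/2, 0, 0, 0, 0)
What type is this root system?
Compute the Cartan integers a_ij = 2(alpha_i, alpha_j)/(alpha_j, alpha_j); the resulting 8x8 Cartan matrix is
[[2, 0, 0, 0, 0, 0, -1, -1], [0, 2, -1, 0, 0, 0, 0, -1], [0, -1, 2, 0, 0, -1, 0, 0], [0, 0, 0, 2, 0, -1, 0, 0], [0, 0, 0, 0, 2, 0, -1, 0], [0, 0, -1, -1, 0, 2, 0, 0], [-1, 0, 0, 0, -1, 0, 2, 0], [-1, -1, 0, 0, 0, 0, 0, 2]].
All simple roots have the same length, so the diagram is simply laced. The associated Dynkin diagram is a chain of 8 nodes with single edges (A_8), so the type is A_8 (the algebra sl(9)).

A_8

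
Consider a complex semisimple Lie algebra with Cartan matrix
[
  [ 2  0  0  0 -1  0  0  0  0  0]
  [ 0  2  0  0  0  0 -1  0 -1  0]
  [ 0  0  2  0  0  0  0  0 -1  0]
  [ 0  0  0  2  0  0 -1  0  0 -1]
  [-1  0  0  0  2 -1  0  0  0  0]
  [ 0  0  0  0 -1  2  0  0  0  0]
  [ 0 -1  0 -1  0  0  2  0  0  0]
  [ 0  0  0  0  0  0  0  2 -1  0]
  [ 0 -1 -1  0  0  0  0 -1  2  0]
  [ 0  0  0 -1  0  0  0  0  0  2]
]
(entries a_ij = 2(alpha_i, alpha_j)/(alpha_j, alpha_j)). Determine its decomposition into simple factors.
The diagram associated to this matrix has two connected components: the simple roots {alpha_1, alpha_5, alpha_6} form a chain of 3 nodes with single edges (A_3), and {alpha_2, alpha_3, alpha_4, alpha_7, alpha_8, alpha_9, alpha_10} form a chain of 5 nodes with a fork of two nodes at one end (D_7). A semisimple Lie algebra decomposes uniquely as the direct sum of simple ideals, one per connected component of its Dynkin diagram, so g ≅ A_3 ⊕ D_7 (dimension 15 + 91 = 106).

type A_3 ⊕ type D_7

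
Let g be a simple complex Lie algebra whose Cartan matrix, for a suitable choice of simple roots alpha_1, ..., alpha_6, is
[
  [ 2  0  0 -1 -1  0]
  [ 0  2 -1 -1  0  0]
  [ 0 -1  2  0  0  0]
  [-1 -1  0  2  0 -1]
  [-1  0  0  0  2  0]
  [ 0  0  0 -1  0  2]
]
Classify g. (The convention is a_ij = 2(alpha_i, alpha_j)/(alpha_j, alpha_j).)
E_6

The matrix has rank 6 with 2's on the diagonal. Reading the off-diagonal entries as Dynkin edges (a single edge where a_ij = a_ji = -1; a double or triple edge where a_ij * a_ji = 2 or 3), the diagram is a chain of 5 nodes with one extra node attached to the third node from one end (E_6). One simple-root ordering that puts it in standard form is (alpha_3, alpha_6, alpha_2, alpha_4, alpha_1, alpha_5). So the algebra is type E_6.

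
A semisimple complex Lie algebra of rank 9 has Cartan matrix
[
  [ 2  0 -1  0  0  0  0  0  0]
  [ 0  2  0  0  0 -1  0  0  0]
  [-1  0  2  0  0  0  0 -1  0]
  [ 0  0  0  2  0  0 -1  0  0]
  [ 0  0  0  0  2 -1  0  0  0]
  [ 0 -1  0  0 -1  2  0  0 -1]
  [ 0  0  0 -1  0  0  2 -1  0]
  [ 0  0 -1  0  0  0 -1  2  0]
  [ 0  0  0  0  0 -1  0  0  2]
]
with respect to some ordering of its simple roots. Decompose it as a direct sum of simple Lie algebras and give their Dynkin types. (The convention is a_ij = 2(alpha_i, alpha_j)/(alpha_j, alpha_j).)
A_5 ⊕ D_4

The diagram associated to this matrix has two connected components: the simple roots {alpha_1, alpha_3, alpha_4, alpha_7, alpha_8} form a chain of 5 nodes with single edges (A_5), and {alpha_2, alpha_5, alpha_6, alpha_9} form a chain of 2 nodes with a fork of two nodes at one end (D_4). A semisimple Lie algebra decomposes uniquely as the direct sum of simple ideals, one per connected component of its Dynkin diagram, so g ≅ A_5 ⊕ D_4 (dimension 35 + 28 = 63).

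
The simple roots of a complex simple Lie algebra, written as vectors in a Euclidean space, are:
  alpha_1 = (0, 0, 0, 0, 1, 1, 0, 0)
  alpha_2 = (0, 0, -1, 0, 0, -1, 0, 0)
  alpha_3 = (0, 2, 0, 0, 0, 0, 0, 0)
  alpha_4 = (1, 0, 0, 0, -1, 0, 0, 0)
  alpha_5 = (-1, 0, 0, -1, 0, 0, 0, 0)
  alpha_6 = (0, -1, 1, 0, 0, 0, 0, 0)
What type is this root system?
Compute the Cartan integers a_ij = 2(alpha_i, alpha_j)/(alpha_j, alpha_j); the resulting 6x6 Cartan matrix is
[[2, -1, 0, -1, 0, 0], [-1, 2, 0, 0, 0, -1], [0, 0, 2, 0, 0, -2], [-1, 0, 0, 2, -1, 0], [0, 0, 0, -1, 2, 0], [0, -1, -1, 0, 0, 2]].
The roots have two lengths (squared-length ratio 2:1); the short ones are alpha_{1,2,4,5,6}. The associated Dynkin diagram is a chain of 6 nodes with a double edge at one end; the terminal node there is the unique long simple root (C_6), so the type is C_6 (the algebra sp(12)).

C6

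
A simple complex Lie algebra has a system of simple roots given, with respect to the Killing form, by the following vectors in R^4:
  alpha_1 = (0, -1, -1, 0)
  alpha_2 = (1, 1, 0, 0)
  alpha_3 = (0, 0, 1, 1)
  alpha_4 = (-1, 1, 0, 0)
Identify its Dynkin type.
D_4 (so(8))

Compute the Cartan integers a_ij = 2(alpha_i, alpha_j)/(alpha_j, alpha_j); the resulting 4x4 Cartan matrix is
[[2, -1, -1, -1], [-1, 2, 0, 0], [-1, 0, 2, 0], [-1, 0, 0, 2]].
All simple roots have the same length, so the diagram is simply laced. The associated Dynkin diagram is a chain of 2 nodes with a fork of two nodes at one end (D_4), so the type is D_4 (the algebra so(8)).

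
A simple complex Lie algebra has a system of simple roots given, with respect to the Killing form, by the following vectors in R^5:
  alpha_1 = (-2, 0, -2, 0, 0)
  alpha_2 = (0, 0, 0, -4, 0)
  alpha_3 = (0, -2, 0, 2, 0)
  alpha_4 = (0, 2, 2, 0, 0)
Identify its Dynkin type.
Compute the Cartan integers a_ij = 2(alpha_i, alpha_j)/(alpha_j, alpha_j); the resulting 4x4 Cartan matrix is
[[2, 0, 0, -1], [0, 2, -2, 0], [0, -1, 2, -1], [-1, 0, -1, 2]].
The roots have two lengths (squared-length ratio 2:1); the short ones are alpha_{1,3,4}. The associated Dynkin diagram is a chain of 4 nodes with a double edge at one end; the terminal node there is the unique long simple root (C_4), so the type is C_4 (the algebra sp(8)).

C_4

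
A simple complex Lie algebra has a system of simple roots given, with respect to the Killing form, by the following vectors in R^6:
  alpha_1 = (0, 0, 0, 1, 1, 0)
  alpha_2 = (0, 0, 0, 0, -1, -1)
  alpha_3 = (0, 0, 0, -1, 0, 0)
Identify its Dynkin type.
type B_3

Compute the Cartan integers a_ij = 2(alpha_i, alpha_j)/(alpha_j, alpha_j); the resulting 3x3 Cartan matrix is
[[2, -1, -2], [-1, 2, 0], [-1, 0, 2]].
The roots have two lengths (squared-length ratio 2:1); the short ones are alpha_{3}. The associated Dynkin diagram is a chain of 3 nodes with a double edge at one end; the terminal node there is the unique short simple root (B_3), so the type is B_3 (the algebra so(7)).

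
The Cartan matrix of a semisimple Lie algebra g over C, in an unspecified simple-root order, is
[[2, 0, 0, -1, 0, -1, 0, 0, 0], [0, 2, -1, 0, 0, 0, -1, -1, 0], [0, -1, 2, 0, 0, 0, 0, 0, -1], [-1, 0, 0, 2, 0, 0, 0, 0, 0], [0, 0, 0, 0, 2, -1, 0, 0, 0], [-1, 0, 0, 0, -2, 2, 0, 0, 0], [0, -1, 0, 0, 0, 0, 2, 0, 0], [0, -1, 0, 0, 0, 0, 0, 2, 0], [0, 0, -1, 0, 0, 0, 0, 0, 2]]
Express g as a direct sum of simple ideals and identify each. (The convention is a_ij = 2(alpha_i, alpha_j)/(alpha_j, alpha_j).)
The diagram associated to this matrix has two connected components: the simple roots {alpha_1, alpha_4, alpha_5, alpha_6} form a chain of 4 nodes with a double edge at one end; the terminal node there is the unique short simple root (B_4), and {alpha_2, alpha_3, alpha_7, alpha_8, alpha_9} form a chain of 3 nodes with a fork of two nodes at one end (D_5). A semisimple Lie algebra decomposes uniquely as the direct sum of simple ideals, one per connected component of its Dynkin diagram, so g ≅ B_4 ⊕ D_5 (dimension 36 + 45 = 81).

B_4 (so(9)) + D_5 (so(10))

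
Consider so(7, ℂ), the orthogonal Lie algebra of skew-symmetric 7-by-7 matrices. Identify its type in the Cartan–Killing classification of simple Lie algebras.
This is so(7) with 7 odd, which has dimension 7(7-1)/2 = 21 and rank (7-1)/2 = 3. In the classification of classical Lie algebras, the orthogonal algebra so(2n+1) in an odd number of variables has type B_n; here n = 3, so the Dynkin diagram is a chain of 3 nodes with a double edge at one end; the terminal node there is the unique short simple root (B_3). Hence the type is B_3.

B_3 (so(7))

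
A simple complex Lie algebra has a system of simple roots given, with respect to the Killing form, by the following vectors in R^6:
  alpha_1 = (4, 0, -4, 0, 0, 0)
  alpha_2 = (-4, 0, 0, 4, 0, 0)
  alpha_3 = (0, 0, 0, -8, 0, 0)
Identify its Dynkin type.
C_3

Compute the Cartan integers a_ij = 2(alpha_i, alpha_j)/(alpha_j, alpha_j); the resulting 3x3 Cartan matrix is
[[2, -1, 0], [-1, 2, -1], [0, -2, 2]].
The roots have two lengths (squared-length ratio 2:1); the short ones are alpha_{1,2}. The associated Dynkin diagram is a chain of 3 nodes with a double edge at one end; the terminal node there is the unique long simple root (C_3), so the type is C_3 (the algebra sp(6)).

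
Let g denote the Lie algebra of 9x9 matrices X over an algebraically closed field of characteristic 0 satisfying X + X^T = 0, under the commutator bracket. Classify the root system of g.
B_4 (so(9))

This is so(9) with 9 odd, which has dimension 9(9-1)/2 = 36 and rank (9-1)/2 = 4. In the classification of classical Lie algebras, the orthogonal algebra so(2n+1) in an odd number of variables has type B_n; here n = 4, so the Dynkin diagram is a chain of 4 nodes with a double edge at one end; the terminal node there is the unique short simple root (B_4). Hence the type is B_4.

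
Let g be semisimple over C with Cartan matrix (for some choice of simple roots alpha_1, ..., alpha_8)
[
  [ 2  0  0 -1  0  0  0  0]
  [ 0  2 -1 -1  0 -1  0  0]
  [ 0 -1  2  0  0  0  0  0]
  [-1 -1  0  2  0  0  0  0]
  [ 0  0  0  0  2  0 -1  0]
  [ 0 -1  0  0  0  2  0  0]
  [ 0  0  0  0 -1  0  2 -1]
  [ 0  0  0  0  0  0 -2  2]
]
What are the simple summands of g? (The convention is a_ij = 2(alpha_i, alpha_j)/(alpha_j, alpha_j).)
type C_3 ⊕ type D_5

The diagram associated to this matrix has two connected components: the simple roots {alpha_5, alpha_7, alpha_8} form a chain of 3 nodes with a double edge at one end; the terminal node there is the unique long simple root (C_3), and {alpha_1, alpha_2, alpha_3, alpha_4, alpha_6} form a chain of 3 nodes with a fork of two nodes at one end (D_5). A semisimple Lie algebra decomposes uniquely as the direct sum of simple ideals, one per connected component of its Dynkin diagram, so g ≅ C_3 ⊕ D_5 (dimension 21 + 45 = 66).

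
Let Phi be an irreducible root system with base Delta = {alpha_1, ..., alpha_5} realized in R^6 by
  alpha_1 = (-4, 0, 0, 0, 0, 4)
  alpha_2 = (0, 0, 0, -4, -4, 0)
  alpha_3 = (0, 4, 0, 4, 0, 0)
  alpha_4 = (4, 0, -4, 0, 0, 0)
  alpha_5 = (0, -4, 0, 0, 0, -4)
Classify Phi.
A_5

Compute the Cartan integers a_ij = 2(alpha_i, alpha_j)/(alpha_j, alpha_j); the resulting 5x5 Cartan matrix is
[[2, 0, 0, -1, -1], [0, 2, -1, 0, 0], [0, -1, 2, 0, -1], [-1, 0, 0, 2, 0], [-1, 0, -1, 0, 2]].
All simple roots have the same length, so the diagram is simply laced. The associated Dynkin diagram is a chain of 5 nodes with single edges (A_5), so the type is A_5 (the algebra sl(6)).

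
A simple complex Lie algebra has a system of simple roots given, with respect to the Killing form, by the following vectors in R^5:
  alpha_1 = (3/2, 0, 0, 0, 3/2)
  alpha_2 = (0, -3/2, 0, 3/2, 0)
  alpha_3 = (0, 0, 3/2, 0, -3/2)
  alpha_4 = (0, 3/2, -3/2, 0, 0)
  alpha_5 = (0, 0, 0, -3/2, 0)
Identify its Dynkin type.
Compute the Cartan integers a_ij = 2(alpha_i, alpha_j)/(alpha_j, alpha_j); the resulting 5x5 Cartan matrix is
[[2, 0, -1, 0, 0], [0, 2, 0, -1, -2], [-1, 0, 2, -1, 0], [0, -1, -1, 2, 0], [0, -1, 0, 0, 2]].
The roots have two lengths (squared-length ratio 2:1); the short ones are alpha_{5}. The associated Dynkin diagram is a chain of 5 nodes with a double edge at one end; the terminal node there is the unique short simple root (B_5), so the type is B_5 (the algebra so(11)).

B_5 (so(11))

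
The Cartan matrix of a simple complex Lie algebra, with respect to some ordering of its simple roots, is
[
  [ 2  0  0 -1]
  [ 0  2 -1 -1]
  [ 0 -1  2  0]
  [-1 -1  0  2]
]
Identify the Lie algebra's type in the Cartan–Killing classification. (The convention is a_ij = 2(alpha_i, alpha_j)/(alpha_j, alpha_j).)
The matrix has rank 4 with 2's on the diagonal. Reading the off-diagonal entries as Dynkin edges (a single edge where a_ij = a_ji = -1; a double or triple edge where a_ij * a_ji = 2 or 3), the diagram is a chain of 4 nodes with single edges (A_4). One simple-root ordering that puts it in standard form is (alpha_1, alpha_4, alpha_2, alpha_3). So the algebra is type A_4, i.e. sl(5).

type A_4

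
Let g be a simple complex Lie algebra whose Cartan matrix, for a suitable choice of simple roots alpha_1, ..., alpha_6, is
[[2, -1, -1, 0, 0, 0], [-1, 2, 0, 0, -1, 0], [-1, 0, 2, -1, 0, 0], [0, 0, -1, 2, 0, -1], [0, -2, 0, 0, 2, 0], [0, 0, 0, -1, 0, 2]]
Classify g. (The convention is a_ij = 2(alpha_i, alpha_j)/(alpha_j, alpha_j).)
C_6

The matrix has rank 6 with 2's on the diagonal. Reading the off-diagonal entries as Dynkin edges (a single edge where a_ij = a_ji = -1; a double or triple edge where a_ij * a_ji = 2 or 3), the diagram is a chain of 6 nodes with a double edge at one end; the terminal node there is the unique long simple root (C_6). One simple-root ordering that puts it in standard form is (alpha_6, alpha_4, alpha_3, alpha_1, alpha_2, alpha_5). So the algebra is type C_6, i.e. sp(12).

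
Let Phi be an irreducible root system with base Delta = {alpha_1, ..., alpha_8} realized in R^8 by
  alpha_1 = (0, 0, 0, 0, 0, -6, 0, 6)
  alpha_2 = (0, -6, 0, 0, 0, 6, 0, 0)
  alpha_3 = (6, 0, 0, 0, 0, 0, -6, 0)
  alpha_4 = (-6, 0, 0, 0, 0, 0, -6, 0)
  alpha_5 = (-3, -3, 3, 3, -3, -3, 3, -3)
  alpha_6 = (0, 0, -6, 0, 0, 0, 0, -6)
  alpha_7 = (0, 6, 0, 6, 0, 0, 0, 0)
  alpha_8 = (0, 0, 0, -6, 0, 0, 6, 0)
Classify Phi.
E_8

Compute the Cartan integers a_ij = 2(alpha_i, alpha_j)/(alpha_j, alpha_j); the resulting 8x8 Cartan matrix is
[[2, -1, 0, 0, 0, -1, 0, 0], [-1, 2, 0, 0, 0, 0, -1, 0], [0, 0, 2, 0, -1, 0, 0, -1], [0, 0, 0, 2, 0, 0, 0, -1], [0, 0, -1, 0, 2, 0, 0, 0], [-1, 0, 0, 0, 0, 2, 0, 0], [0, -1, 0, 0, 0, 0, 2, -1], [0, 0, -1, -1, 0, 0, -1, 2]].
All simple roots have the same length, so the diagram is simply laced. The associated Dynkin diagram is a chain of 7 nodes with one extra node attached to the third node from one end (E_8), so the type is E_8.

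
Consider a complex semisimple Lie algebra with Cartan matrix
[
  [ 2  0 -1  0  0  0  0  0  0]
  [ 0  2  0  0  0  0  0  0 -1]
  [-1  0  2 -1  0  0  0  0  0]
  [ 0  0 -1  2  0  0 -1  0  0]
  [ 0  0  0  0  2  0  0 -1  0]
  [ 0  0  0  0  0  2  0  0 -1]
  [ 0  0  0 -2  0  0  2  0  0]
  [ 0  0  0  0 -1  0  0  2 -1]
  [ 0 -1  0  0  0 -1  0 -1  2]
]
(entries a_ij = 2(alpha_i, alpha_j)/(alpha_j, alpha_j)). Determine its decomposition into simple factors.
C4 ⊕ D5

The diagram associated to this matrix has two connected components: the simple roots {alpha_1, alpha_3, alpha_4, alpha_7} form a chain of 4 nodes with a double edge at one end; the terminal node there is the unique long simple root (C_4), and {alpha_2, alpha_5, alpha_6, alpha_8, alpha_9} form a chain of 3 nodes with a fork of two nodes at one end (D_5). A semisimple Lie algebra decomposes uniquely as the direct sum of simple ideals, one per connected component of its Dynkin diagram, so g ≅ C_4 ⊕ D_5 (dimension 36 + 45 = 81).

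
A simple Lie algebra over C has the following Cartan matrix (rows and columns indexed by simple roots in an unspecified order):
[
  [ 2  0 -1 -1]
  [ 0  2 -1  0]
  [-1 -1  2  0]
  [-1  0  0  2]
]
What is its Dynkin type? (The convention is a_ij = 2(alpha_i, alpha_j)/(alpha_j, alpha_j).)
A_4 (sl(5))

The matrix has rank 4 with 2's on the diagonal. Reading the off-diagonal entries as Dynkin edges (a single edge where a_ij = a_ji = -1; a double or triple edge where a_ij * a_ji = 2 or 3), the diagram is a chain of 4 nodes with single edges (A_4). One simple-root ordering that puts it in standard form is (alpha_4, alpha_1, alpha_3, alpha_2). So the algebra is type A_4, i.e. sl(5).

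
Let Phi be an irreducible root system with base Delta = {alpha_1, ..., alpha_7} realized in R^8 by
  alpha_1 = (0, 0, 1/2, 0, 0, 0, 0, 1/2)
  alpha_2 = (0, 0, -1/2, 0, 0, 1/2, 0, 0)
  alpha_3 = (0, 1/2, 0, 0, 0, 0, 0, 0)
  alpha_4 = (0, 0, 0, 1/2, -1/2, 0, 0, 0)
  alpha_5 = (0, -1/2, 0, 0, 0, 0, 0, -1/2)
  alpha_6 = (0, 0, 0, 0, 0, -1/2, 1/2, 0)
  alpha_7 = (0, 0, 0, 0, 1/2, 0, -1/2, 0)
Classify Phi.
type B_7

Compute the Cartan integers a_ij = 2(alpha_i, alpha_j)/(alpha_j, alpha_j); the resulting 7x7 Cartan matrix is
[[2, -1, 0, 0, -1, 0, 0], [-1, 2, 0, 0, 0, -1, 0], [0, 0, 2, 0, -1, 0, 0], [0, 0, 0, 2, 0, 0, -1], [-1, 0, -2, 0, 2, 0, 0], [0, -1, 0, 0, 0, 2, -1], [0, 0, 0, -1, 0, -1, 2]].
The roots have two lengths (squared-length ratio 2:1); the short ones are alpha_{3}. The associated Dynkin diagram is a chain of 7 nodes with a double edge at one end; the terminal node there is the unique short simple root (B_7), so the type is B_7 (the algebra so(15)).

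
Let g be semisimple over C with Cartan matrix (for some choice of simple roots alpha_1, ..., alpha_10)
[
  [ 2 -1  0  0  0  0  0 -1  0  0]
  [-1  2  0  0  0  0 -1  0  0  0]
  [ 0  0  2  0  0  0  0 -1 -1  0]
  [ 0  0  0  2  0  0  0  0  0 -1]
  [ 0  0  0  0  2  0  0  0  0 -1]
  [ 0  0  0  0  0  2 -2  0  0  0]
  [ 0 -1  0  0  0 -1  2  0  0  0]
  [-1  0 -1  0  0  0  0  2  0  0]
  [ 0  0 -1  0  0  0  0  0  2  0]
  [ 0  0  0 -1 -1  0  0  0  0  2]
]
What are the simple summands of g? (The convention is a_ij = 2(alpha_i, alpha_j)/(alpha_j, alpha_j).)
A_3 (sl(4)) + C_7 (sp(14))

The diagram associated to this matrix has two connected components: the simple roots {alpha_4, alpha_5, alpha_10} form a chain of 3 nodes with single edges (A_3), and {alpha_1, alpha_2, alpha_3, alpha_6, alpha_7, alpha_8, alpha_9} form a chain of 7 nodes with a double edge at one end; the terminal node there is the unique long simple root (C_7). A semisimple Lie algebra decomposes uniquely as the direct sum of simple ideals, one per connected component of its Dynkin diagram, so g ≅ A_3 ⊕ C_7 (dimension 15 + 105 = 120).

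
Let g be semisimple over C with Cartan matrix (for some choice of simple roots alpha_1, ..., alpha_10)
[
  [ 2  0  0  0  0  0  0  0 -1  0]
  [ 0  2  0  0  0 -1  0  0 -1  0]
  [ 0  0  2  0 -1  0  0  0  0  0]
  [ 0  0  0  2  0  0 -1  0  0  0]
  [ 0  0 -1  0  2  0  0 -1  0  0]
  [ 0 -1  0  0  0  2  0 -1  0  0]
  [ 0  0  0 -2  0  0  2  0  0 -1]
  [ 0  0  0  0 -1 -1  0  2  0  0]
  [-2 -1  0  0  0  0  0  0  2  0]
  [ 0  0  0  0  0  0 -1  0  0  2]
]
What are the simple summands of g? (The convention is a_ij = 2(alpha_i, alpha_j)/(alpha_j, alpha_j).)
B_3 (so(7)) + B_7 (so(15))

The diagram associated to this matrix has two connected components: the simple roots {alpha_4, alpha_7, alpha_10} form a chain of 3 nodes with a double edge at one end; the terminal node there is the unique short simple root (B_3), and {alpha_1, alpha_2, alpha_3, alpha_5, alpha_6, alpha_8, alpha_9} form a chain of 7 nodes with a double edge at one end; the terminal node there is the unique short simple root (B_7). A semisimple Lie algebra decomposes uniquely as the direct sum of simple ideals, one per connected component of its Dynkin diagram, so g ≅ B_3 ⊕ B_7 (dimension 21 + 105 = 126).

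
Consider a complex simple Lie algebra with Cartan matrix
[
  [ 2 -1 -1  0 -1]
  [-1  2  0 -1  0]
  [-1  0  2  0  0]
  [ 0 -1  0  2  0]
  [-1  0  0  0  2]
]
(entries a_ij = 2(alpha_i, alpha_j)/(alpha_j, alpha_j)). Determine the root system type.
type D_5

The matrix has rank 5 with 2's on the diagonal. Reading the off-diagonal entries as Dynkin edges (a single edge where a_ij = a_ji = -1; a double or triple edge where a_ij * a_ji = 2 or 3), the diagram is a chain of 3 nodes with a fork of two nodes at one end (D_5). One simple-root ordering that puts it in standard form is (alpha_4, alpha_2, alpha_1, alpha_3, alpha_5). So the algebra is type D_5, i.e. so(10).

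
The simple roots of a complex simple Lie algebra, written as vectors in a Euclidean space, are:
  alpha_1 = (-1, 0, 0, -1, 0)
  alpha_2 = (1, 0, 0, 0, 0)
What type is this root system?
B_2 (so(5))

Compute the Cartan integers a_ij = 2(alpha_i, alpha_j)/(alpha_j, alpha_j); the resulting 2x2 Cartan matrix is
[[2, -2], [-1, 2]].
The roots have two lengths (squared-length ratio 2:1); the short ones are alpha_{2}. The associated Dynkin diagram is a chain of 2 nodes with a double edge at one end; the terminal node there is the unique short simple root (B_2), so the type is B_2 (the algebra so(5)).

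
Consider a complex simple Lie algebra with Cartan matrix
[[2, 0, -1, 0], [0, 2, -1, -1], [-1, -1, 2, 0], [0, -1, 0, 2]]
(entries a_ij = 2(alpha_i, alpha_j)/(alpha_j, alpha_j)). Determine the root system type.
The matrix has rank 4 with 2's on the diagonal. Reading the off-diagonal entries as Dynkin edges (a single edge where a_ij = a_ji = -1; a double or triple edge where a_ij * a_ji = 2 or 3), the diagram is a chain of 4 nodes with single edges (A_4). One simple-root ordering that puts it in standard form is (alpha_4, alpha_2, alpha_3, alpha_1). So the algebra is type A_4, i.e. sl(5).

A4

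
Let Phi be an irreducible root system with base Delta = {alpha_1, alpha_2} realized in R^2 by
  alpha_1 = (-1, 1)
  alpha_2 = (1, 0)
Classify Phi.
Compute the Cartan integers a_ij = 2(alpha_i, alpha_j)/(alpha_j, alpha_j); the resulting 2x2 Cartan matrix is
[[2, -2], [-1, 2]].
The roots have two lengths (squared-length ratio 2:1); the short ones are alpha_{2}. The associated Dynkin diagram is a chain of 2 nodes with a double edge at one end; the terminal node there is the unique short simple root (B_2), so the type is B_2 (the algebra so(5)).

type B_2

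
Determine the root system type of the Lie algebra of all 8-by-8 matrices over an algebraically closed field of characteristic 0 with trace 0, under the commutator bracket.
This is sl(8), which has dimension 8^2 - 1 = 63 and rank 8 - 1 = 7 (a Cartan subalgebra is the diagonal traceless matrices). In the classification of classical Lie algebras, the special linear algebra sl(n+1) has type A_n; here n = 7, so the Dynkin diagram is a chain of 7 nodes with single edges (A_7). Hence the type is A_7.

A7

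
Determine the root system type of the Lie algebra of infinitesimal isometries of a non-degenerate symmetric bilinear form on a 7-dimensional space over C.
B3

This is so(7) with 7 odd, which has dimension 7(7-1)/2 = 21 and rank (7-1)/2 = 3. In the classification of classical Lie algebras, the orthogonal algebra so(2n+1) in an odd number of variables has type B_n; here n = 3, so the Dynkin diagram is a chain of 3 nodes with a double edge at one end; the terminal node there is the unique short simple root (B_3). Hence the type is B_3.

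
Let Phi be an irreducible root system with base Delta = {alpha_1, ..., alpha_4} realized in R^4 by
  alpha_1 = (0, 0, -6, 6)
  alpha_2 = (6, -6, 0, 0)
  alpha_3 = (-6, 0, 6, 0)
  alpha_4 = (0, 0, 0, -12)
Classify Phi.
Compute the Cartan integers a_ij = 2(alpha_i, alpha_j)/(alpha_j, alpha_j); the resulting 4x4 Cartan matrix is
[[2, 0, -1, -1], [0, 2, -1, 0], [-1, -1, 2, 0], [-2, 0, 0, 2]].
The roots have two lengths (squared-length ratio 2:1); the short ones are alpha_{1,2,3}. The associated Dynkin diagram is a chain of 4 nodes with a double edge at one end; the terminal node there is the unique long simple root (C_4), so the type is C_4 (the algebra sp(8)).

C_4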